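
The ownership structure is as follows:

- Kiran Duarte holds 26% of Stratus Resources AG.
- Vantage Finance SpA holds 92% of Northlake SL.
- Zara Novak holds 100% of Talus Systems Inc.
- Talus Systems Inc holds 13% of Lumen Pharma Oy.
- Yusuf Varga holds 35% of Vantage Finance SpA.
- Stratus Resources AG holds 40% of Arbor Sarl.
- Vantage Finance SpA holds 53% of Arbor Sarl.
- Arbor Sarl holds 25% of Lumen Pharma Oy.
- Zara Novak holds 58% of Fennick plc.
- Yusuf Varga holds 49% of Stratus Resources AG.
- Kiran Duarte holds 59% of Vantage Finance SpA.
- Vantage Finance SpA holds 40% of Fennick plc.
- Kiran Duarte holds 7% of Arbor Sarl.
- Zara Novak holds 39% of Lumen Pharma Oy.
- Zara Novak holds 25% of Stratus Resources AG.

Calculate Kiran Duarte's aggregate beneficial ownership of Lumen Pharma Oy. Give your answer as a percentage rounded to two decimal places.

12.17%

Kiran reaches Lumen along 3 paths.
Via Arbor: 7% × 25% = 1.75%.
Via Stratus → Arbor: 26% × 40% × 25% = 2.6%.
Via Vantage → Arbor: 59% × 53% × 25% = 7.8175%.
Total: 1.75% + 2.6% + 7.8175% = 12.1675%.
Rounded: 12.17%.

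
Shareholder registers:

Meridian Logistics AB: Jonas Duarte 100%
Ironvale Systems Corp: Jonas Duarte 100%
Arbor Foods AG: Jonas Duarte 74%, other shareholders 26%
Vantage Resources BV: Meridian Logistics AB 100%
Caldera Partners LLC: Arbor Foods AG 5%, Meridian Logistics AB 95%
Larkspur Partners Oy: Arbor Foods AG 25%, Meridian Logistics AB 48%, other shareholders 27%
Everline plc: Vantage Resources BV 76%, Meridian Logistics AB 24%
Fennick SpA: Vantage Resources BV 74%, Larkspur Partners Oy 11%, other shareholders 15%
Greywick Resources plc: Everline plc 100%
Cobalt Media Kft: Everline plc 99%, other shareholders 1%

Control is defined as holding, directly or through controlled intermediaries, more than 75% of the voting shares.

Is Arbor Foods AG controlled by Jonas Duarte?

Jonas holds 100% of Meridian, so Jonas controls Meridian.
Jonas holds 100% of Ironvale, so Jonas controls Ironvale.
Meridian holds 100% of Vantage, so Jonas controls Vantage.
Meridian holds 95% of Caldera, so Jonas controls Caldera.
Vantage and Meridian together hold 76% + 24% = 100% of Everline, so Jonas controls Everline.
Everline holds 100% of Greywick, so Jonas controls Greywick.
Everline holds 99% of Cobalt, so Jonas controls Cobalt.
In Arbor, Jonas's side holds only 74%, not > 75%.
So Jonas does not control Arbor.

No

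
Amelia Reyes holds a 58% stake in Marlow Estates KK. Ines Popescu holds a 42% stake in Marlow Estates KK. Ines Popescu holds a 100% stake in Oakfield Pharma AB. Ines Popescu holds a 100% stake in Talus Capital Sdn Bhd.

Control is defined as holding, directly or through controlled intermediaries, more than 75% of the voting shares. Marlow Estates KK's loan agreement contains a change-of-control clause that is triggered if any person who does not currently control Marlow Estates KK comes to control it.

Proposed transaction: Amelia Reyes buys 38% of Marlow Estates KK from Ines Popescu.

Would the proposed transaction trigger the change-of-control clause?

Yes

The purchase adds only to Amelia's holdings (Ines's stake shrinks), so Amelia is the only person who could newly come to control Marlow.
Amelia's largest direct stake is 58% in Marlow, which does not meet the threshold, so Amelia controls no company.
In Marlow, Amelia's side holds only 58%, not > 75%.
So before the transaction, Amelia does not control Marlow.
After the purchase, Amelia's direct stake in Marlow rises to 58% + 38% = 96%, and Ines's stake falls to 4%.
Amelia holds 96% of Marlow, so Amelia controls Marlow.
Amelia did not control Marlow before and does after, so the clause is triggered.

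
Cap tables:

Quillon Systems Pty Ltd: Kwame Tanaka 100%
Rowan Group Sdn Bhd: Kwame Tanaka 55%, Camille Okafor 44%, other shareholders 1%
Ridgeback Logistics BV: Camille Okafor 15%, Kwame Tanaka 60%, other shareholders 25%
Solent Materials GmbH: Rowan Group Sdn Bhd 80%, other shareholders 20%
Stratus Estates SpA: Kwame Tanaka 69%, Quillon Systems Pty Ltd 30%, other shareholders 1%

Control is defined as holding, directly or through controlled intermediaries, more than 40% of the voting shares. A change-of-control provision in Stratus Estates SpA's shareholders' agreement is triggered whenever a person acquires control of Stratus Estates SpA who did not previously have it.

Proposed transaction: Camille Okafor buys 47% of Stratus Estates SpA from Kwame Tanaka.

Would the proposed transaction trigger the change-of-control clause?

The purchase adds only to Camille's holdings (Kwame's stake shrinks), so Camille is the only person who could newly come to control Stratus.
Camille holds 44% of Rowan, so Camille controls Rowan.
Rowan holds 80% of Solent, so Camille controls Solent.
Neither Camille nor any entity Camille controls holds any voting interest in Stratus.
So before the transaction, Camille does not control Stratus.
After the purchase, Camille holds 47% of Stratus directly, and Kwame's stake falls to 22%.
Camille holds 47% of Stratus, so Camille controls Stratus.
Camille did not control Stratus before and does after, so the clause is triggered.

Yes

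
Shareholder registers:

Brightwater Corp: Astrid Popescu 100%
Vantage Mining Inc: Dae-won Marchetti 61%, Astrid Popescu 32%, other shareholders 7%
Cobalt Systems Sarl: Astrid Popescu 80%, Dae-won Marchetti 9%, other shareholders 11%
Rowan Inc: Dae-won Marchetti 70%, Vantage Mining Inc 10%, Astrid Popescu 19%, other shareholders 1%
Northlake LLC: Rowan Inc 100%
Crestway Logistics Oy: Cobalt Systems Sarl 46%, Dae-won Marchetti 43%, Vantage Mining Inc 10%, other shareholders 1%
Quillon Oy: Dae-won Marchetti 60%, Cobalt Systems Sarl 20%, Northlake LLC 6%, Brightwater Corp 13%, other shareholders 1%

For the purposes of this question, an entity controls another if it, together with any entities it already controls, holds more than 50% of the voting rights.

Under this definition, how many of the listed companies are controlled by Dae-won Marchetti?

5

Dae-won holds 61% of Vantage, so Dae-won controls Vantage.
Dae-won and Vantage together hold 70% + 10% = 80% of Rowan, so Dae-won controls Rowan.
Rowan holds 100% of Northlake, so Dae-won controls Northlake.
Dae-won and Vantage together hold 43% + 10% = 53% of Crestway, so Dae-won controls Crestway.
Dae-won and Northlake together hold 60% + 6% = 66% of Quillon, so Dae-won controls Quillon.
No other company's threshold is met.
Dae-won controls 5 companies.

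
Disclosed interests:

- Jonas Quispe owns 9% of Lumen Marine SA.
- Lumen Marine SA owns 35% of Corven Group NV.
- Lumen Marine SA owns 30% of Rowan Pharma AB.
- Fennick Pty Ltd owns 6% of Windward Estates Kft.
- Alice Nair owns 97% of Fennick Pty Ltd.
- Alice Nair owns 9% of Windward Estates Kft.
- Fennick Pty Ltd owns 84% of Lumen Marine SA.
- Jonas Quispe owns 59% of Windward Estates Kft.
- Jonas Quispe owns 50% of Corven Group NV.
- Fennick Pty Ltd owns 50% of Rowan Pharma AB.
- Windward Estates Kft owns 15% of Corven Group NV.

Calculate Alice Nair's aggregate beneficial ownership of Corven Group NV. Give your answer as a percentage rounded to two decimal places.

Alice reaches Corven along 3 paths.
Via Fennick → Windward: 97% × 6% × 15% = 0.873%.
Via Windward: 9% × 15% = 1.35%.
Via Fennick → Lumen: 97% × 84% × 35% = 28.518%.
Total: 0.873% + 1.35% + 28.518% = 30.741%.
Rounded: 30.74%.

30.74%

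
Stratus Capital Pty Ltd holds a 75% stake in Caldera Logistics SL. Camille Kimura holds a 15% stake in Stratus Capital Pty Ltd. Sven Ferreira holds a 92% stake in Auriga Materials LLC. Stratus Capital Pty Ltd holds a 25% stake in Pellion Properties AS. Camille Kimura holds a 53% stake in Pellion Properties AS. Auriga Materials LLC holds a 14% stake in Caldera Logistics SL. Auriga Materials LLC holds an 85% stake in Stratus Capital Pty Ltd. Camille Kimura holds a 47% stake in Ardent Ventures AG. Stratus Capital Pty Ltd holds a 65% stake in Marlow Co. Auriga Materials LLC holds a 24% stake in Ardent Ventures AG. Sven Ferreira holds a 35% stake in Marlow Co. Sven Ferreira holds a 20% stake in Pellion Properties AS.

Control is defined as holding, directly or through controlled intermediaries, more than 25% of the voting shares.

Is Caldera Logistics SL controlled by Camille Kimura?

Camille holds 47% of Ardent, so Camille controls Ardent.
Camille holds 53% of Pellion, so Camille controls Pellion.
Neither Camille nor any entity Camille controls holds any voting interest in Caldera.
So Camille does not control Caldera.

No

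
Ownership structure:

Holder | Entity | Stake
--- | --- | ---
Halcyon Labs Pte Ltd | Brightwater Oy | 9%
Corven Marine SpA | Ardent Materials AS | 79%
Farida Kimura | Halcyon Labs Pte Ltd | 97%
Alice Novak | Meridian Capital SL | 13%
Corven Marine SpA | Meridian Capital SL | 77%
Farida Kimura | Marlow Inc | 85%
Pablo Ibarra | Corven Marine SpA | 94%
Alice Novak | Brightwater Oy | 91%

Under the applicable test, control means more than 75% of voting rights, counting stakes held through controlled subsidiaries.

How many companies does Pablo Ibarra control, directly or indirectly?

Pablo holds 94% of Corven, so Pablo controls Corven.
Corven holds 77% of Meridian, so Pablo controls Meridian.
Corven holds 79% of Ardent, so Pablo controls Ardent.
No other company's threshold is met.
Pablo controls 3 companies.

3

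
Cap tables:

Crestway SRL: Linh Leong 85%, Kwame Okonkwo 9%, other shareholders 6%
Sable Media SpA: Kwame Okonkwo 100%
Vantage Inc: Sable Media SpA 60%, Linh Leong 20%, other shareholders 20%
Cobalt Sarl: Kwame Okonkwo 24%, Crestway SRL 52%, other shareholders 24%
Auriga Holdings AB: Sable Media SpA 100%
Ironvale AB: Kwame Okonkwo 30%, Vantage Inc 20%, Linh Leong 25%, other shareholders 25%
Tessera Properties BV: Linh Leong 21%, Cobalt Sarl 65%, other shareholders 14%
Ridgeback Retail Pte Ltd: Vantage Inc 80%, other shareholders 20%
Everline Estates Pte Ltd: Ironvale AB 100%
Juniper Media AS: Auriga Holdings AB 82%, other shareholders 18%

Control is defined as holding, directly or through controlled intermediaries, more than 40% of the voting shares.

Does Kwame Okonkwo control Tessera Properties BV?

No

Kwame holds 100% of Sable, so Kwame controls Sable.
Sable holds 60% of Vantage, so Kwame controls Vantage.
Sable holds 100% of Auriga, so Kwame controls Auriga.
Kwame and Vantage together hold 30% + 20% = 50% of Ironvale, so Kwame controls Ironvale.
Vantage holds 80% of Ridgeback, so Kwame controls Ridgeback.
Ironvale holds 100% of Everline, so Kwame controls Everline.
Auriga holds 82% of Juniper, so Kwame controls Juniper.
Neither Kwame nor any entity Kwame controls holds any voting interest in Tessera.
So Kwame does not control Tessera.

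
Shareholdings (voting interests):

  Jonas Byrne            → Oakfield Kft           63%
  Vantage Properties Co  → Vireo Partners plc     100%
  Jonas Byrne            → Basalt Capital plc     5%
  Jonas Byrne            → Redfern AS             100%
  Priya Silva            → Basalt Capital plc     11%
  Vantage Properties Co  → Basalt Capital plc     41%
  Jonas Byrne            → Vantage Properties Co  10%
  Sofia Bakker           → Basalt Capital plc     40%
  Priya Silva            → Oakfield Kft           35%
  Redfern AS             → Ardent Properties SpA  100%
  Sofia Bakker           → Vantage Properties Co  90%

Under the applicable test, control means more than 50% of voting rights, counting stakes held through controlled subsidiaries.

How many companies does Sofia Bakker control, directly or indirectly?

3

Sofia holds 90% of Vantage, so Sofia controls Vantage.
Sofia and Vantage together hold 40% + 41% = 81% of Basalt, so Sofia controls Basalt.
Vantage holds 100% of Vireo, so Sofia controls Vireo.
No other company's threshold is met.
Sofia controls 3 companies.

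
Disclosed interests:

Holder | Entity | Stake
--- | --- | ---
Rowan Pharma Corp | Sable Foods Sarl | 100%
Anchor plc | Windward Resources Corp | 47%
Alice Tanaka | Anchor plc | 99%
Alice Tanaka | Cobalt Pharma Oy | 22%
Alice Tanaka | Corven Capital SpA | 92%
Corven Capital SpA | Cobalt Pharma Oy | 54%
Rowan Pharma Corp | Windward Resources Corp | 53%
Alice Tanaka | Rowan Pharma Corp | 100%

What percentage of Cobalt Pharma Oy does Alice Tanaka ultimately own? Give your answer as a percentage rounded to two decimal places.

Alice reaches Cobalt along 2 paths.
Via Corven: 92% × 54% = 49.68%.
Direct stake: 22% = 22%.
Total: 49.68% + 22% = 71.68%.

71.68%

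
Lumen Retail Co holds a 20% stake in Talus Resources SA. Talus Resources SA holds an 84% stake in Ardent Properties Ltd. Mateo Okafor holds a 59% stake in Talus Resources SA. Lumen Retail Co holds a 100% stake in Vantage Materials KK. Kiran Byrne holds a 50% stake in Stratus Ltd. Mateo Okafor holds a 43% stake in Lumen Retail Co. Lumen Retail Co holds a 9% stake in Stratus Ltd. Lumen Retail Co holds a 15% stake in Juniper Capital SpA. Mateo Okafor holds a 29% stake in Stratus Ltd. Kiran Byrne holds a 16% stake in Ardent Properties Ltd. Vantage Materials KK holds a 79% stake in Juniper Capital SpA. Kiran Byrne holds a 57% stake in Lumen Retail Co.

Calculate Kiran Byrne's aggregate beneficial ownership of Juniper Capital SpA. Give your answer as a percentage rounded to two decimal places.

53.58%

Kiran reaches Juniper along 2 paths.
Via Lumen → Vantage: 57% × 100% × 79% = 45.03%.
Via Lumen: 57% × 15% = 8.55%.
Total: 45.03% + 8.55% = 53.58%.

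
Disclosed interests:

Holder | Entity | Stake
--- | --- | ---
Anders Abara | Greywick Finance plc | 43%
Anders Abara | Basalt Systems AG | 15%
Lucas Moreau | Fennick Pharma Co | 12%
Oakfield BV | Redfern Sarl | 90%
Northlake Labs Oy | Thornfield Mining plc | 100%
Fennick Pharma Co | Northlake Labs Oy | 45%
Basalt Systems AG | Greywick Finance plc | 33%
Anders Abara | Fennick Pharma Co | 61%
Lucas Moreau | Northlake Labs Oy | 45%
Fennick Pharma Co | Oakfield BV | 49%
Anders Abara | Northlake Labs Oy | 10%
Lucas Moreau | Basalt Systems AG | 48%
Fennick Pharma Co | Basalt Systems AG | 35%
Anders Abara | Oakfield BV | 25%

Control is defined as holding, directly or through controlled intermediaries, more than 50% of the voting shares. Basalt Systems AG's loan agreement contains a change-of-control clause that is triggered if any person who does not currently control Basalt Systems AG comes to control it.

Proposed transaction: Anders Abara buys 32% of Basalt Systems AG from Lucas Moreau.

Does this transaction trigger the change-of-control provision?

The purchase adds only to Anders's holdings (Lucas's stake shrinks), so Anders is the only person who could newly come to control Basalt.
Anders holds 61% of Fennick, so Anders controls Fennick.
Anders and Fennick together hold 25% + 49% = 74% of Oakfield, so Anders controls Oakfield.
Fennick and Anders together hold 45% + 10% = 55% of Northlake, so Anders controls Northlake.
Oakfield holds 90% of Redfern, so Anders controls Redfern.
Northlake holds 100% of Thornfield, so Anders controls Thornfield.
In Basalt, Anders's side holds only 35% + 15% = 50%, not > 50%.
So before the transaction, Anders does not control Basalt.
After the purchase, Anders's direct stake in Basalt rises to 15% + 32% = 47%, and Lucas's stake falls to 16%.
Fennick and Anders together hold 35% + 47% = 82% of Basalt, so Anders controls Basalt.
Anders did not control Basalt before and does after, so the clause is triggered.

Yes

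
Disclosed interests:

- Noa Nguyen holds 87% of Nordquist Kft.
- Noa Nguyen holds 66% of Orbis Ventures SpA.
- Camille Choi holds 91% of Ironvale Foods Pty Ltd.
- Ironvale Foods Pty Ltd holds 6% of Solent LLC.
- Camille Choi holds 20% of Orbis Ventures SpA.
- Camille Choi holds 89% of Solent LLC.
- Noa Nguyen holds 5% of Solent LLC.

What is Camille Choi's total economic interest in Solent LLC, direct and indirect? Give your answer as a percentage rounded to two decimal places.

94.46%

Camille reaches Solent along 2 paths.
Via Ironvale: 91% × 6% = 5.46%.
Direct stake: 89% = 89%.
Total: 5.46% + 89% = 94.46%.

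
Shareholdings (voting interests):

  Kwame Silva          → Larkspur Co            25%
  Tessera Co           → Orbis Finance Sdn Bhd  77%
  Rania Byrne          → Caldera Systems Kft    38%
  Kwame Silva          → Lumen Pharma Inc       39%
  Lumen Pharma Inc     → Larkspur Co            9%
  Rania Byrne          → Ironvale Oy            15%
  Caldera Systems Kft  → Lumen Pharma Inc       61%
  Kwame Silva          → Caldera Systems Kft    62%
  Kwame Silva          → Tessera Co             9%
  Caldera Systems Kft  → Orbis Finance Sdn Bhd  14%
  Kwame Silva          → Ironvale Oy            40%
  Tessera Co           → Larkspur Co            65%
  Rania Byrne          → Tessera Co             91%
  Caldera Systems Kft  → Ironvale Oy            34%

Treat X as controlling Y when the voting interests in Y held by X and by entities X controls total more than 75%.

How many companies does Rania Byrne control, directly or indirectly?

2

Rania holds 91% of Tessera, so Rania controls Tessera.
Tessera holds 77% of Orbis, so Rania controls Orbis.
No other company's threshold is met.
Rania controls 2 companies.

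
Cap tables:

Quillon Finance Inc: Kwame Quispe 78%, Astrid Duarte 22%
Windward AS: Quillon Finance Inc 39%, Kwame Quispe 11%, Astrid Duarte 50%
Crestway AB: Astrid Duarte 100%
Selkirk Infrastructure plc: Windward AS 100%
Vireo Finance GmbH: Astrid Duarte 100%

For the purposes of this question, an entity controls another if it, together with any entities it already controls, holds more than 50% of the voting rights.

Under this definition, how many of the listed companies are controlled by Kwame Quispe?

1

Kwame holds 78% of Quillon, so Kwame controls Quillon.
No other company's threshold is met.
Kwame controls 1 company.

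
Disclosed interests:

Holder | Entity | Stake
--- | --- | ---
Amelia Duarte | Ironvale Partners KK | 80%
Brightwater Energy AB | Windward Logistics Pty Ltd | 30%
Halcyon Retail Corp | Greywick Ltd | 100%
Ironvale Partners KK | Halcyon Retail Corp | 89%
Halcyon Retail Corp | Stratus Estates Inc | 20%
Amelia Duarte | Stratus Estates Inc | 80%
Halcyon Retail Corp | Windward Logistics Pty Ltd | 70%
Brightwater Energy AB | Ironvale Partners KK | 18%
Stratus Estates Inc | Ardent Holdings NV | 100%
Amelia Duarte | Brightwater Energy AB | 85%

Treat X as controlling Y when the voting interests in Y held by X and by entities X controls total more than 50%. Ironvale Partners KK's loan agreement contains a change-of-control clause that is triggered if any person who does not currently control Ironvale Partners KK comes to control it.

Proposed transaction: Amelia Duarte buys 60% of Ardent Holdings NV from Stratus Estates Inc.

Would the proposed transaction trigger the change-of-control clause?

The purchase adds only to Amelia's holdings (Stratus's stake shrinks), so Amelia is the only person who could newly come to control Ironvale.
Amelia holds 85% of Brightwater, so Amelia controls Brightwater.
Brightwater and Amelia together hold 18% + 80% = 98% of Ironvale, so Amelia controls Ironvale.
So Amelia already controls Ironvale before the transaction.
After the purchase, Amelia holds 60% of Ardent directly, and Stratus's stake falls to 40%.
Amelia controlled Ironvale already, so this is not a new person acquiring control; every other person's position is unchanged or reduced.
No new person acquires control, so the clause is not triggered.

No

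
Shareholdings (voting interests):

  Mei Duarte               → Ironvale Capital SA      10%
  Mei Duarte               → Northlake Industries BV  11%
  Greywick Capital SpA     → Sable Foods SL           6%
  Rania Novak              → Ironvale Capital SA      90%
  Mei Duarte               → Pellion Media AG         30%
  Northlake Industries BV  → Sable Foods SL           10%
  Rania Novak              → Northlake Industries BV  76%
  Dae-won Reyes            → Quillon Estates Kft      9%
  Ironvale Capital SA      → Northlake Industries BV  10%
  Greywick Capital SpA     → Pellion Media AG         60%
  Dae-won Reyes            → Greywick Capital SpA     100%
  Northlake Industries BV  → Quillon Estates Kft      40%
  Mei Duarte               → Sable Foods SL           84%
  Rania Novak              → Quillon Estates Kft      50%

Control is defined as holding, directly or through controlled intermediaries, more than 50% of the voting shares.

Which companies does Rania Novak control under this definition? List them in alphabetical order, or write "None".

Rania holds 90% of Ironvale, so Rania controls Ironvale.
Ironvale and Rania together hold 10% + 76% = 86% of Northlake, so Rania controls Northlake.
Rania and Northlake together hold 50% + 40% = 90% of Quillon, so Rania controls Quillon.
No other company's threshold is met.

Ironvale Capital SA, Northlake Industries BV, Quillon Estates Kft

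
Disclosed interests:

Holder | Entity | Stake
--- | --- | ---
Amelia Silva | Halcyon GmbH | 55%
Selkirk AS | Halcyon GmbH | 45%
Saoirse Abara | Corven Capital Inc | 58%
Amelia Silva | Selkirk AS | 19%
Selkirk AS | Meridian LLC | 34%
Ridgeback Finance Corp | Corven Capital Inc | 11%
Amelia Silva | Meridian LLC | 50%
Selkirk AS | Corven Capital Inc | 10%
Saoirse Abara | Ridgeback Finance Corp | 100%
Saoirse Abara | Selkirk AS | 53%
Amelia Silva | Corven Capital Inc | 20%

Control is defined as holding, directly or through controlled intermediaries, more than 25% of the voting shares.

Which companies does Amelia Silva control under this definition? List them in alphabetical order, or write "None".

Amelia holds 55% of Halcyon, so Amelia controls Halcyon.
Amelia holds 50% of Meridian, so Amelia controls Meridian.
No other company's threshold is met.

Halcyon GmbH, Meridian LLC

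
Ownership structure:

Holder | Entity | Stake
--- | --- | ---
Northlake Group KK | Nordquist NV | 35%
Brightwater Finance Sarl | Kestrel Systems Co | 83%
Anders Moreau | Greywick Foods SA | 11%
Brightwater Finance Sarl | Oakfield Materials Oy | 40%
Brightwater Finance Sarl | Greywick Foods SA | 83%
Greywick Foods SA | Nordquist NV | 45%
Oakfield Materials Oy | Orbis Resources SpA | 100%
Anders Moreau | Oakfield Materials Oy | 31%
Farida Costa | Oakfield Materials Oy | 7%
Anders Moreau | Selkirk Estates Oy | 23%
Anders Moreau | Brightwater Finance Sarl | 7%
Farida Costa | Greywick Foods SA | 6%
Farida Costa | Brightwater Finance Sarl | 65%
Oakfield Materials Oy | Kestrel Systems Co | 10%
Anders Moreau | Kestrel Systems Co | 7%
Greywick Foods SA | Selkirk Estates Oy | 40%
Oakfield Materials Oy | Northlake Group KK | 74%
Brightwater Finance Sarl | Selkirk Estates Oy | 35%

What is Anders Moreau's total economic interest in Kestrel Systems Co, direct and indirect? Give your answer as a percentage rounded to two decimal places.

16.19%

Anders reaches Kestrel along 4 paths.
Via Brightwater: 7% × 83% = 5.81%.
Direct stake: 7% = 7%.
Via Brightwater → Oakfield: 7% × 40% × 10% = 0.28%.
Via Oakfield: 31% × 10% = 3.1%.
Total: 5.81% + 7% + 0.28% + 3.1% = 16.19%.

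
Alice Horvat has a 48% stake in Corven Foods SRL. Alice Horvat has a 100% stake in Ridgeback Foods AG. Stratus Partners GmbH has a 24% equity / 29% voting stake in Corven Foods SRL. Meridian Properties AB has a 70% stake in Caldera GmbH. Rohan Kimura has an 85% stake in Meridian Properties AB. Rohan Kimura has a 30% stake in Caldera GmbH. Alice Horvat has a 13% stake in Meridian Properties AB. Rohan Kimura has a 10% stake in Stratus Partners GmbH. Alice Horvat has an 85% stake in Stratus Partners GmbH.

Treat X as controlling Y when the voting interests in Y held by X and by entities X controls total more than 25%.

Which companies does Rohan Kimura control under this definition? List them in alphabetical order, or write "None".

Caldera GmbH, Meridian Properties AB

Rohan holds 85% of Meridian, so Rohan controls Meridian.
Rohan and Meridian together hold 30% + 70% = 100% of Caldera, so Rohan controls Caldera.
No other company's threshold is met.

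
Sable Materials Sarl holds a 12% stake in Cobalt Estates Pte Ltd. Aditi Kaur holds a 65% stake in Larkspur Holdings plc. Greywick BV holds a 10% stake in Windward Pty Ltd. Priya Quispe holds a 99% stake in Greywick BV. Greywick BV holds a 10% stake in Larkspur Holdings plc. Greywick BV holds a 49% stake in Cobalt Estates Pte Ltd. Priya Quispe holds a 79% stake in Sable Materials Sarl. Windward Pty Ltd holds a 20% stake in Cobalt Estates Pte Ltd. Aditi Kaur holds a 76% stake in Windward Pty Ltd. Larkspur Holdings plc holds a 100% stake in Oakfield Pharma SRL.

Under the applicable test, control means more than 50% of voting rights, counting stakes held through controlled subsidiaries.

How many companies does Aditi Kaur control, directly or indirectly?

Aditi holds 65% of Larkspur, so Aditi controls Larkspur.
Aditi holds 76% of Windward, so Aditi controls Windward.
Larkspur holds 100% of Oakfield, so Aditi controls Oakfield.
No other company's threshold is met.
Aditi controls 3 companies.

3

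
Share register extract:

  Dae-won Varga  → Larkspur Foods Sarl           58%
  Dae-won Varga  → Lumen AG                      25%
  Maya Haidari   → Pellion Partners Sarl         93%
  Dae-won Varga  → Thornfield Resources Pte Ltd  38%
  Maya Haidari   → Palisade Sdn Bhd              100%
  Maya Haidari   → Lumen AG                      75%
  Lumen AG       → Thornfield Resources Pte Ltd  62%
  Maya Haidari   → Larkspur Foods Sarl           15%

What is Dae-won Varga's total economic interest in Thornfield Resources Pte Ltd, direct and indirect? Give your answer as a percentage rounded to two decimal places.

Dae-won reaches Thornfield along 2 paths.
Via Lumen: 25% × 62% = 15.5%.
Direct stake: 38% = 38%.
Total: 15.5% + 38% = 53.5%.
Rounded: 53.50%.

53.50%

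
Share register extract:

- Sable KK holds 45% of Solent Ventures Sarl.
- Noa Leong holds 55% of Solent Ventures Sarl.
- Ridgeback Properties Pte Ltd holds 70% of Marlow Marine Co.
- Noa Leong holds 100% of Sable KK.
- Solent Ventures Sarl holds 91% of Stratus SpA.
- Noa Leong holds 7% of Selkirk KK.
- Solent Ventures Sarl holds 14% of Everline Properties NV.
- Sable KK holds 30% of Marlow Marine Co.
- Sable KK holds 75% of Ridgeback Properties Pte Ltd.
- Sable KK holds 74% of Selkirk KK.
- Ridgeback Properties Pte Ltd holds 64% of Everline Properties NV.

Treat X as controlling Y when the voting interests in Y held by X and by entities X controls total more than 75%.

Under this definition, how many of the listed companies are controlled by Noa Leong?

Noa holds 100% of Sable, so Noa controls Sable.
Sable and Noa together hold 45% + 55% = 100% of Solent, so Noa controls Solent.
Noa and Sable together hold 7% + 74% = 81% of Selkirk, so Noa controls Selkirk.
Solent holds 91% of Stratus, so Noa controls Stratus.
No other company's threshold is met.
Noa controls 4 companies.

4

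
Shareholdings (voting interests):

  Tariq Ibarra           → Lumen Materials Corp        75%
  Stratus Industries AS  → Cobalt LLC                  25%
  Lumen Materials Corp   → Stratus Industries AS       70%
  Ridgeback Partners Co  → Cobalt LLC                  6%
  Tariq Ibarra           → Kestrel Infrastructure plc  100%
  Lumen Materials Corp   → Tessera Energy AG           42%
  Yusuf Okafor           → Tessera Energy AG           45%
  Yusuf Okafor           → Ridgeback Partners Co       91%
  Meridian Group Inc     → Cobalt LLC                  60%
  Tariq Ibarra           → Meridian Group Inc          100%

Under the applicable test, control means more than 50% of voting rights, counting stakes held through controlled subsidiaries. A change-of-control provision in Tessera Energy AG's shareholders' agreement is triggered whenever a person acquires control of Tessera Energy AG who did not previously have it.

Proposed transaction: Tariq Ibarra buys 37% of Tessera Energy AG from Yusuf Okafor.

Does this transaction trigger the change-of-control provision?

Yes

The purchase adds only to Tariq's holdings (Yusuf's stake shrinks), so Tariq is the only person who could newly come to control Tessera.
Tariq holds 100% of Kestrel, so Tariq controls Kestrel.
Tariq holds 75% of Lumen, so Tariq controls Lumen.
Tariq holds 100% of Meridian, so Tariq controls Meridian.
Lumen holds 70% of Stratus, so Tariq controls Stratus.
Meridian and Stratus together hold 60% + 25% = 85% of Cobalt, so Tariq controls Cobalt.
In Tessera, Tariq's side holds only 42%, not > 50%.
So before the transaction, Tariq does not control Tessera.
After the purchase, Tariq holds 37% of Tessera directly, and Yusuf's stake falls to 8%.
Lumen and Tariq together hold 42% + 37% = 79% of Tessera, so Tariq controls Tessera.
Tariq did not control Tessera before and does after, so the clause is triggered.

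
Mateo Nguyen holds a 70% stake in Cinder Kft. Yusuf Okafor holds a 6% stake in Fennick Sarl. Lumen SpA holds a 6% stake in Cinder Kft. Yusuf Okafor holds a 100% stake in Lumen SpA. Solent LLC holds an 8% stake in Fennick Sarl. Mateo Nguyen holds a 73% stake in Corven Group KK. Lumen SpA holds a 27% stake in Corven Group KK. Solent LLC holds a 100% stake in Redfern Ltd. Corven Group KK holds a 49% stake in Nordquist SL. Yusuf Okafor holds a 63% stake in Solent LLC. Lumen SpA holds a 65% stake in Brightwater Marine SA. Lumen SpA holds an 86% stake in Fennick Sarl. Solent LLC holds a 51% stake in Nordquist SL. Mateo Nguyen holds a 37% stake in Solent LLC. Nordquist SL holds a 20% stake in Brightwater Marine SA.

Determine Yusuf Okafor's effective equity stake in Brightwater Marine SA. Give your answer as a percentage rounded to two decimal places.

74.07%

Yusuf reaches Brightwater along 3 paths.
Via Lumen: 100% × 65% = 65%.
Via Solent → Nordquist: 63% × 51% × 20% = 6.426%.
Via Lumen → Corven → Nordquist: 100% × 27% × 49% × 20% = 2.646%.
Total: 65% + 6.426% + 2.646% = 74.072%.
Rounded: 74.07%.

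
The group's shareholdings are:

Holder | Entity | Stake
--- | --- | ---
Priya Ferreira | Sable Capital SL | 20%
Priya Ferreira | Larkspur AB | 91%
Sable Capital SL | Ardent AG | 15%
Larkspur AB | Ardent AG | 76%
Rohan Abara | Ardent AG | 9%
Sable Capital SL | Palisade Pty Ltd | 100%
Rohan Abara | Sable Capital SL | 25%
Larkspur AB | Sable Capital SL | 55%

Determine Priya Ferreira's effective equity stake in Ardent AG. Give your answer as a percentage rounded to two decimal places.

79.67%

Priya reaches Ardent along 3 paths.
Via Larkspur → Sable: 91% × 55% × 15% = 7.5075%.
Via Sable: 20% × 15% = 3%.
Via Larkspur: 91% × 76% = 69.16%.
Total: 7.5075% + 3% + 69.16% = 79.6675%.
Rounded: 79.67%.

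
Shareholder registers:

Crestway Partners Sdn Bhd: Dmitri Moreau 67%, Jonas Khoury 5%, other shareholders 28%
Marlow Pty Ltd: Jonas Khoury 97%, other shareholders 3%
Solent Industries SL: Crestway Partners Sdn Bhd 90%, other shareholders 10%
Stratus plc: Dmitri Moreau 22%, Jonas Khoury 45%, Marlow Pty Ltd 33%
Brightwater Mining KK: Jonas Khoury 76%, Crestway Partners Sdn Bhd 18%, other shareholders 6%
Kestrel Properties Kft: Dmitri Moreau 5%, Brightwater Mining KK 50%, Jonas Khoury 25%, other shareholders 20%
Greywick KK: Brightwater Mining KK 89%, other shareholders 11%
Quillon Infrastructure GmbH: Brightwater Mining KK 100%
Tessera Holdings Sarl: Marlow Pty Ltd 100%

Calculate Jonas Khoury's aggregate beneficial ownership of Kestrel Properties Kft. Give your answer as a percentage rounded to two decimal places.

Jonas reaches Kestrel along 3 paths.
Via Brightwater: 76% × 50% = 38%.
Via Crestway → Brightwater: 5% × 18% × 50% = 0.45%.
Direct stake: 25% = 25%.
Total: 38% + 0.45% + 25% = 63.45%.

63.45%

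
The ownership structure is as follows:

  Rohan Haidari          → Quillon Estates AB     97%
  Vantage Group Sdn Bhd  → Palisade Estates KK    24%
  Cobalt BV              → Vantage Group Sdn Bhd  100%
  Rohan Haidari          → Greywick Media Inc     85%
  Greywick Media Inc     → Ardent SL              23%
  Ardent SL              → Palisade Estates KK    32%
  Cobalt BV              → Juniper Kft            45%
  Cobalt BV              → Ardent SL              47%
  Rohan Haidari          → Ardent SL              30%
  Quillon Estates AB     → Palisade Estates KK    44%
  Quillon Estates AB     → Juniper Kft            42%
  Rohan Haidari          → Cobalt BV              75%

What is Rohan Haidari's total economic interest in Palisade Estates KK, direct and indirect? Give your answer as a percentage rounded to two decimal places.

87.82%

Rohan reaches Palisade along 5 paths.
Via Cobalt → Ardent: 75% × 47% × 32% = 11.28%.
Via Ardent: 30% × 32% = 9.6%.
Via Greywick → Ardent: 85% × 23% × 32% = 6.256%.
Via Quillon: 97% × 44% = 42.68%.
Via Cobalt → Vantage: 75% × 100% × 24% = 18%.
Total: 11.28% + 9.6% + 6.256% + 42.68% + 18% = 87.816%.
Rounded: 87.82%.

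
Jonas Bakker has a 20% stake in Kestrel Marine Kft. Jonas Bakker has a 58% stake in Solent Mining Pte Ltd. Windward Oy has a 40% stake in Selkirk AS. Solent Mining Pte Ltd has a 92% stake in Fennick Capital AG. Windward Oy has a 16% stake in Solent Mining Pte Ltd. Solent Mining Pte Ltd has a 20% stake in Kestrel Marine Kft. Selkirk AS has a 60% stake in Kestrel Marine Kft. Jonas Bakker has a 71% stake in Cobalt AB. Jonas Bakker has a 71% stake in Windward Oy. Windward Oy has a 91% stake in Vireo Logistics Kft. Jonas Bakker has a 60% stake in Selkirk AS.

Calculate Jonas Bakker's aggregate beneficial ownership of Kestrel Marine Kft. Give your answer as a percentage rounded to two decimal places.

86.91%

Jonas reaches Kestrel along 5 paths.
Via Windward → Solent: 71% × 16% × 20% = 2.272%.
Via Solent: 58% × 20% = 11.6%.
Direct stake: 20% = 20%.
Via Selkirk: 60% × 60% = 36%.
Via Windward → Selkirk: 71% × 40% × 60% = 17.04%.
Total: 2.272% + 11.6% + 20% + 36% + 17.04% = 86.912%.
Rounded: 86.91%.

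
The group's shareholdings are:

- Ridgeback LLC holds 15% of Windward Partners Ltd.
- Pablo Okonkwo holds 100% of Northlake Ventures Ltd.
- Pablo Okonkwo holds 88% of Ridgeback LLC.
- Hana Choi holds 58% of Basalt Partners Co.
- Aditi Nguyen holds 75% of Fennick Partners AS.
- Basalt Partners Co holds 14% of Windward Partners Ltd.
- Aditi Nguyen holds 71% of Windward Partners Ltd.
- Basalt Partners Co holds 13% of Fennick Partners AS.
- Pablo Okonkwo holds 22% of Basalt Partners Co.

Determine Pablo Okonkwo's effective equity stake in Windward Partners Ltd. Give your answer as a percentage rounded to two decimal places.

16.28%

Pablo reaches Windward along 2 paths.
Via Basalt: 22% × 14% = 3.08%.
Via Ridgeback: 88% × 15% = 13.2%.
Total: 3.08% + 13.2% = 16.28%.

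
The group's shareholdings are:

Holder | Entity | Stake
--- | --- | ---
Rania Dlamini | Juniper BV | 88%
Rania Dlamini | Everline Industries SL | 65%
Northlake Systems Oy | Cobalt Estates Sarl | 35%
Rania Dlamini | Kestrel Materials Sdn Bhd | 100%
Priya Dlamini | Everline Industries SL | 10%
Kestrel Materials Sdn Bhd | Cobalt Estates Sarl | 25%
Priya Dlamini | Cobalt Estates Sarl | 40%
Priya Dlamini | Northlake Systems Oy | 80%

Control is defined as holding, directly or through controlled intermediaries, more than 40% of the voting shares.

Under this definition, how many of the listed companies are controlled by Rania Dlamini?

Rania holds 65% of Everline, so Rania controls Everline.
Rania holds 100% of Kestrel, so Rania controls Kestrel.
Rania holds 88% of Juniper, so Rania controls Juniper.
No other company's threshold is met.
Rania controls 3 companies.

3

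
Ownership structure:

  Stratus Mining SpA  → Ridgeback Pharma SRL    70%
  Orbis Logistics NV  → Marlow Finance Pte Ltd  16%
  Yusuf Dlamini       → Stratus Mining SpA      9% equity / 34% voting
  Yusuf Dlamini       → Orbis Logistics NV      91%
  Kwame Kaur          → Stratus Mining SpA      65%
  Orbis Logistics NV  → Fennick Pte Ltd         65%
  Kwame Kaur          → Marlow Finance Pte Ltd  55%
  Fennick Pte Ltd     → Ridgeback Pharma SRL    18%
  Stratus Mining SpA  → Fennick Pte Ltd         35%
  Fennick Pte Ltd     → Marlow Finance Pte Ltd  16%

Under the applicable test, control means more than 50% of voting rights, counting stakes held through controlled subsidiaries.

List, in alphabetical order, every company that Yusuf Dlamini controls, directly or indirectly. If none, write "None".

Fennick Pte Ltd, Orbis Logistics NV

Yusuf holds 91% of Orbis, so Yusuf controls Orbis.
Orbis holds 65% of Fennick, so Yusuf controls Fennick.
No other company's threshold is met.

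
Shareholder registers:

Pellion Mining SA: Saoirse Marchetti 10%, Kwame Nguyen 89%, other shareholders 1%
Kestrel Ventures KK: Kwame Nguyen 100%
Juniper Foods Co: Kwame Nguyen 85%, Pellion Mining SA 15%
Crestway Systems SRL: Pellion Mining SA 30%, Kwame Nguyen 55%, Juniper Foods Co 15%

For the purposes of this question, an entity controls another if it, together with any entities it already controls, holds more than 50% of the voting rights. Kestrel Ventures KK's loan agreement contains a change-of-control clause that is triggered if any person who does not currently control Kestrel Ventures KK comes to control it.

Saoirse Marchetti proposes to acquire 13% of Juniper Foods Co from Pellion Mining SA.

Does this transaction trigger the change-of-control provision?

The purchase adds only to Saoirse's holdings (Pellion's stake shrinks), so Saoirse is the only person who could newly come to control Kestrel.
Saoirse's largest direct stake is 10% in Pellion, which does not meet the threshold, so Saoirse controls no company.
Neither Saoirse nor any entity Saoirse controls holds any voting interest in Kestrel.
So before the transaction, Saoirse does not control Kestrel.
After the purchase, Saoirse holds 13% of Juniper directly, and Pellion's stake falls to 2%.
Saoirse's side now holds 13% of Juniper, not > 50%, so Saoirse still does not control Juniper.
After the transaction, neither Saoirse nor any entity Saoirse controls holds a voting interest in Kestrel, so Saoirse still does not control it.
No new person acquires control, so the clause is not triggered.

No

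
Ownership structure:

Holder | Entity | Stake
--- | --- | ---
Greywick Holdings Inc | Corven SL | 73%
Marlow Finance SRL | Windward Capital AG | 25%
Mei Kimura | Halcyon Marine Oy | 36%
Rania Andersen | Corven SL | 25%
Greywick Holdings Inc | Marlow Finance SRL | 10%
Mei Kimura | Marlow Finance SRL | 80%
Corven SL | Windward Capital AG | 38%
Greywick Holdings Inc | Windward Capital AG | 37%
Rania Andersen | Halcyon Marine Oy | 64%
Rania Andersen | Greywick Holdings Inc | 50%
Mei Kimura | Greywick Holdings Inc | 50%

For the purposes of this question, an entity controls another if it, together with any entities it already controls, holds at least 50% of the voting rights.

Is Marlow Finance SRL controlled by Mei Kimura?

Yes

Mei holds 50% of Greywick, so Mei controls Greywick.
Greywick and Mei together hold 10% + 80% = 90% of Marlow, so Mei controls Marlow.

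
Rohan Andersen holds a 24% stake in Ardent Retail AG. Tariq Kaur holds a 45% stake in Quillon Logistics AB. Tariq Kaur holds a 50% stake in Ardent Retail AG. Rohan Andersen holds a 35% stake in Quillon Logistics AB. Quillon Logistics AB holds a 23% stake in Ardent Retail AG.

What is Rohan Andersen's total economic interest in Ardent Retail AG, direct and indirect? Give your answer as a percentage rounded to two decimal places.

32.05%

Rohan reaches Ardent along 2 paths.
Via Quillon: 35% × 23% = 8.05%.
Direct stake: 24% = 24%.
Total: 8.05% + 24% = 32.05%.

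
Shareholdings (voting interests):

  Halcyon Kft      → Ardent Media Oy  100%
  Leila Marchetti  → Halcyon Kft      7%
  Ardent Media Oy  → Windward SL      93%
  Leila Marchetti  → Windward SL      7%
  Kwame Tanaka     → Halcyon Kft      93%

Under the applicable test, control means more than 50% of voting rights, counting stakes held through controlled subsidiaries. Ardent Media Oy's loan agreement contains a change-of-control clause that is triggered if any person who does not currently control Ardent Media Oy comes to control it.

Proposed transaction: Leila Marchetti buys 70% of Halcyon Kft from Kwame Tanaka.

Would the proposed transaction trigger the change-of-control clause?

The purchase adds only to Leila's holdings (Kwame's stake shrinks), so Leila is the only person who could newly come to control Ardent.
Leila's largest direct stake is 7% in Halcyon, which does not meet the threshold, so Leila controls no company.
Neither Leila nor any entity Leila controls holds any voting interest in Ardent.
So before the transaction, Leila does not control Ardent.
After the purchase, Leila's direct stake in Halcyon rises to 7% + 70% = 77%, and Kwame's stake falls to 23%.
Leila holds 77% of Halcyon, so Leila controls Halcyon.
Halcyon holds 100% of Ardent, so Leila controls Ardent.
Leila did not control Ardent before and does after, so the clause is triggered.

Yes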